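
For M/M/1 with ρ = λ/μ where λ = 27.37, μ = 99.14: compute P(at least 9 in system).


ρ = 27.37/99.14 = 0.2761
P(N ≥ n) = ρ^n = 0.2761^9 = 0.000009316

Final: 0.000009316


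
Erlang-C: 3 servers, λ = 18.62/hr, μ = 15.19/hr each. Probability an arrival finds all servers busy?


a = λ/μ = 1.2258; ρ = a/3 = 0.4086
P₀ = 0.286026 (from M/M/c formula)
C(c,a) = [a^c/(c!(1−ρ))]·P₀ = [1.84190/(6·0.5914)]·0.286026
= 0.51908·0.286026 = 0.148470

Final: 0.148470


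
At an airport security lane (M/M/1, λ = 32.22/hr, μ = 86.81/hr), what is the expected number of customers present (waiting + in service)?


ρ = λ/μ = 32.22/86.81 = 0.3712
L = ρ/(1−ρ) = 0.3712/(1 − 0.3712) = 0.3712/0.6288 = 0.5902

Final: 0.5902


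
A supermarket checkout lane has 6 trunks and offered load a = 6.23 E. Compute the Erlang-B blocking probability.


B(c,a) = (a^c/c!) / Σ_{k=0}^{c} a^k/k!
a^6/6! = 81.207433
Σ terms (k=0..6): 1.00000 + 6.23000 + 19.40645 + 40.30073 + 62.76838 + 78.20941 + 81.20743 = 289.122401
B = 81.207433/289.122401 = 0.280876

Final: 0.280876


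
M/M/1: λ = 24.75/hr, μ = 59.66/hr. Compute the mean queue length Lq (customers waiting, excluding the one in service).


ρ = 24.75/59.66 = 0.4149
Lq = ρ²/(1−ρ) = 0.1721/0.5851 = 0.2941

Final: 0.2941


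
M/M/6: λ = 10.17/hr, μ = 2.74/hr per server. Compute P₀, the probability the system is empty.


a = λ/μ = 10.17/2.74 = 3.7117; ρ = a/c = 0.6186
Σ_{k=0}^{5} a^k/k! (terms k=0..5) = 1.00000 + 3.71168 + 6.88828 + 8.52236 + 7.90807 + 5.87044 = 33.90083
Tail: a^6/(6!(1−ρ)) = 2614.70285/(720·0.3814) = 9.52191
P₀ = 1/(33.90083 + 9.52191) = 1/43.42274 = 0.023029

Final: 0.023029


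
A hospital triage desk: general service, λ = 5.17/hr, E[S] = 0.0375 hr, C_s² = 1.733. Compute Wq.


ρ = λ·E[S] = 5.17·0.0375 = 0.1939
E[S²] = E[S]²(1+C_s²) = 0.0375²·(1+1.733) = 0.003843
Wq = λ·E[S²]/(2(1−ρ)) = 5.17·0.003843/(2·0.8061) = 0.01232 hr

Final: 0.01232 hr


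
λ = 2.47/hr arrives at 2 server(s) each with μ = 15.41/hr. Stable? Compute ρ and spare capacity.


Total capacity cμ = 2·15.41 = 30.82/hr
ρ = λ/(cμ) = 2.47/30.82 = 0.08014
Stable ⇔ ρ < 1: YES
Spare capacity = cμ − λ = 30.82 − 2.47 = 28.35/hr

Final: ρ = 0.08014; stable; margin = 28.35/hr


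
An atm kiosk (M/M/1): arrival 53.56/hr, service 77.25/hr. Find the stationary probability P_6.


ρ = 53.56/77.25 = 0.6933
P_n = (1−ρ)·ρ^n = (1 − 0.6933)·0.6933^6 = 0.3067·0.111084 = 0.034066

Final: 0.034066


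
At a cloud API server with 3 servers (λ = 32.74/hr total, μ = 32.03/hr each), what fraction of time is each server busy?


ρ = λ/(cμ) = 32.74/(3·32.03) = 32.74/96.09 = 0.3407

Final: 0.3407


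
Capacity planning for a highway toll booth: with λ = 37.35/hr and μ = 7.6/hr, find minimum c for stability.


Stability requires cμ > λ ⇔ c > λ/μ.
λ/μ = 37.35/7.6 = 4.9145
Minimum integer c = ⌊4.9145⌋ + 1 = 5
Check: 5·7.6 = 38.00 > 37.35, while 4·7.6 = 30.40 ≤ 37.35

Final: 5 servers


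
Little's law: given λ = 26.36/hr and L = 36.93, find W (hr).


W = L/λ = 36.93/26.36 = 1.4010 hr

Final: 1.4010 hr


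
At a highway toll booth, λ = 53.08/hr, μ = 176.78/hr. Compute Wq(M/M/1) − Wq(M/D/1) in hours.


ρ = 53.08/176.78 = 0.3003
Wq(M/M/1) = ρ/(μ−λ) = 0.3003/123.70 = 0.002427 hr
Wq(M/D/1) = ρ/(2(μ−λ)) = 0.001214 hr
Savings = 0.002427 − 0.001214 = 0.001214 hr

Final: 0.001214 hr


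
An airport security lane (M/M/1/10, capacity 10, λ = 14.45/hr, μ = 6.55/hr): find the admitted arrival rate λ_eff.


ρ = 2.2061; P_K = (1−ρ)ρ^10/(1−ρ^11) = 0.546804
λ_eff = λ(1 − P_K) = 14.45·(1 − 0.546804) = 14.45·0.453196 = 6.5487 /hr

Final: 6.5487 /hr


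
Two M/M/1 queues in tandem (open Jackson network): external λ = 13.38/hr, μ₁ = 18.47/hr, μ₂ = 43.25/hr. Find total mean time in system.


Each node sees arrival rate λ = 13.38/hr (tandem ⇒ throughput preserved).
W₁ = 1/(μ₁−λ) = 1/(18.47−13.38) = 0.19646 hr
W₂ = 1/(μ₂−λ) = 1/(43.25−13.38) = 0.03348 hr
W_total = W₁ + W₂ = 0.19646 + 0.03348 = 0.22994 hr

Final: 0.22994 hr


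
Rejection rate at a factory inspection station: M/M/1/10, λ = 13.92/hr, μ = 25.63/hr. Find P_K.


ρ = λ/μ = 13.92/25.63 = 0.5431
P_K = (1−ρ)ρ^K/(1−ρ^(K+1)) = (0.4569·0.002233)/(1 − 0.001213)
= 0.001020/0.998787 = 0.001022

Final: 0.001022


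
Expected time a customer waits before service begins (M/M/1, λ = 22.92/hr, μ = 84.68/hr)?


ρ = 22.92/84.68 = 0.2707
Wq = ρ/(μ−λ) = 0.2707/(84.68 − 22.92) = 0.2707/61.76 = 0.004383 hr

Final: 0.004383 hr


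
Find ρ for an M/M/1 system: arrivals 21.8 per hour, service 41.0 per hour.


ρ = λ/μ = 21.8/41.0 = 0.5317

Final: 0.5317


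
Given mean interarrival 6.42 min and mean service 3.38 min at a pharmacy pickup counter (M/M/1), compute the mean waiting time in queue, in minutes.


λ = 60/6.42 = 9.3458 /hr
μ = 60/3.38 = 17.7515 /hr
ρ = λ/μ = 9.3458/17.7515 = 0.5265
Wq = ρ/(μ−λ) = 0.5265/(17.7515−9.3458) = 0.06263 hr
In minutes: 0.06263·60 = 3.758 min

Final: 3.758 min


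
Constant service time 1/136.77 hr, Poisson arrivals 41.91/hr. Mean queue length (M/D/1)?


ρ = 41.91/136.77 = 0.3064
M/D/1: Lq = ρ²/(2(1−ρ)) = 0.09390/(2·0.6936) = 0.06769

Final: 0.06769


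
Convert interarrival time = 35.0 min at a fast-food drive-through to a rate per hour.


λ = 1/(interarrival time) in consistent units.
1 hour = 60 min, so λ = 60/35.0 = 1.7143 per hour

Final: 1.7143 /hr


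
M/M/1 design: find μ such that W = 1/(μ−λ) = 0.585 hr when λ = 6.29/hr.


W = 1/(μ−λ) ⇒ μ − λ = 1/W = 1/0.585 = 1.7094
μ = λ + 1/W = 6.29 + 1.7094 = 7.9994 per hr

Final: 7.9994 /hr


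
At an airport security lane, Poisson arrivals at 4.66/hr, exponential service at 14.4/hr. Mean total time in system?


W = 1/(μ−λ) = 1/(14.4 − 4.66) = 1/9.74 = 0.1027 hr

Final: 0.1027 hr


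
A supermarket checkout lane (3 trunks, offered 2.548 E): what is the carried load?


B(3,2.548) = 0.288661 (Erlang-B)
Carried load = a(1 − B) = 2.548·(1 − 0.288661) = 2.548·0.711339 = 1.8125 E

Final: 1.8125 Erlangs


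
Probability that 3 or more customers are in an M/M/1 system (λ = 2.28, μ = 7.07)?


ρ = 2.28/7.07 = 0.3225
P(N ≥ n) = ρ^n = 0.3225^3 = 0.033539

Final: 0.033539


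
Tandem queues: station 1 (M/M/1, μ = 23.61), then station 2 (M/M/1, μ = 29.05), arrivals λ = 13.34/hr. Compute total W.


Each node sees arrival rate λ = 13.34/hr (tandem ⇒ throughput preserved).
W₁ = 1/(μ₁−λ) = 1/(23.61−13.34) = 0.09737 hr
W₂ = 1/(μ₂−λ) = 1/(29.05−13.34) = 0.06365 hr
W_total = W₁ + W₂ = 0.09737 + 0.06365 = 0.16102 hr

Final: 0.16102 hr


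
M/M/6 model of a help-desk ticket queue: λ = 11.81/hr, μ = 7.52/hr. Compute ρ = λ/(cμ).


ρ = λ/(cμ) = 11.81/(6·7.52) = 11.81/45.12 = 0.2617

Final: 0.2617


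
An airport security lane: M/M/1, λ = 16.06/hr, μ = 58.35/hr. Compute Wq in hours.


ρ = 16.06/58.35 = 0.2752
Wq = ρ/(μ−λ) = 0.2752/(58.35 − 16.06) = 0.2752/42.29 = 0.006508 hr

Final: 0.006508 hr


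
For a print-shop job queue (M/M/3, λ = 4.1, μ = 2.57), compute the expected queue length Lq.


a = λ/μ = 1.5953; ρ = a/3 = 0.5318
P₀ = 0.188213
Lq = P₀·a^c·ρ / (c!·(1−ρ)²) = 0.188213·4.06024·0.5318/(6·0.21923)
= 0.30894

Final: 0.30894


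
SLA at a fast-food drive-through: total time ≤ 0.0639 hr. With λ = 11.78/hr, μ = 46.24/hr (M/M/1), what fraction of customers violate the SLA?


W ~ Exponential(μ−λ) for M/M/1.
μ − λ = 46.24 − 11.78 = 34.4600
P(W > t) = e^{−(μ−λ)t} = e^{−2.2020} = 0.110582

Final: 0.110582


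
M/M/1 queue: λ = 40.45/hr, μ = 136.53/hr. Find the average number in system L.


ρ = λ/μ = 40.45/136.53 = 0.2963
L = ρ/(1−ρ) = 0.2963/(1 − 0.2963) = 0.2963/0.7037 = 0.4210

Final: 0.4210


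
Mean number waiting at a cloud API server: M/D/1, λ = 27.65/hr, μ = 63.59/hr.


ρ = 27.65/63.59 = 0.4348
M/D/1: Lq = ρ²/(2(1−ρ)) = 0.1891/(2·0.5652) = 0.16726

Final: 0.16726


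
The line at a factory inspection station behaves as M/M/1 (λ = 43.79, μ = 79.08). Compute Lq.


ρ = 43.79/79.08 = 0.5537
Lq = ρ²/(1−ρ) = 0.3066/0.4463 = 0.6871

Final: 0.6871


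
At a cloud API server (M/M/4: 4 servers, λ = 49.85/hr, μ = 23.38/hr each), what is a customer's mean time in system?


a = 2.1322; ρ = 0.5330; P₀ = 0.112805
Lq = P₀·a^c·ρ/(c!(1−ρ)²) = 0.23747
Wq = Lq/λ = 0.23747/49.85 = 0.004764 hr
W = Wq + 1/μ = 0.004764 + 0.04277 = 0.04754 hr

Final: 0.04754 hr


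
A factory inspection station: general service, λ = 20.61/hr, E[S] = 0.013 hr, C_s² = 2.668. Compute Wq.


ρ = λ·E[S] = 20.61·0.013 = 0.2679
E[S²] = E[S]²(1+C_s²) = 0.013²·(1+2.668) = 0.0006199
Wq = λ·E[S²]/(2(1−ρ)) = 20.61·0.0006199/(2·0.7321) = 0.008726 hr

Final: 0.008726 hr


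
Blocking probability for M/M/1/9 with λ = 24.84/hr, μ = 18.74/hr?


ρ = λ/μ = 24.84/18.74 = 1.3255
P_K = (1−ρ)ρ^K/(1−ρ^(K+1)) = (-0.3255·12.631009)/(1 − 16.742490)
= -4.111481/-15.742490 = 0.261171

Final: 0.261171


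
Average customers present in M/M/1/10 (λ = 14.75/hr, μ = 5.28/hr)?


ρ = 14.75/5.28 = 2.7936
L = ρ[1 − (K+1)ρ^K + Kρ^(K+1)] / [(1−ρ)(1−ρ^(K+1))]
Numerator: 2.7936·(1 − 11·28945.494795 + 10·80860.993982) = 1369432.733303
Denominator: (-1.7936)·(-80859.993982) = 145027.299812
L = 1369432.733303/145027.299812 = 9.4426

Final: 9.4426


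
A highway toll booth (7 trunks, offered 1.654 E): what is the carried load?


B(7,1.654) = 0.001286 (Erlang-B)
Carried load = a(1 − B) = 1.654·(1 − 0.001286) = 1.654·0.998714 = 1.6519 E

Final: 1.6519 Erlangs


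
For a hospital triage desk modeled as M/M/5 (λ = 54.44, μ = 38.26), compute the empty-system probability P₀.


a = λ/μ = 54.44/38.26 = 1.4229; ρ = a/c = 0.2846
Σ_{k=0}^{4} a^k/k! (terms k=0..4) = 1.00000 + 1.42290 + 1.01232 + 0.48014 + 0.17080 = 4.08615
Tail: a^5/(5!(1−ρ)) = 5.83265/(120·0.7154) = 0.06794
P₀ = 1/(4.08615 + 0.06794) = 1/4.15409 = 0.240727

Final: 0.240727


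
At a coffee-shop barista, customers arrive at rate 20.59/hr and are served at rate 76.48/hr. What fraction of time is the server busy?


ρ = λ/μ = 20.59/76.48 = 0.2692

Final: 0.2692


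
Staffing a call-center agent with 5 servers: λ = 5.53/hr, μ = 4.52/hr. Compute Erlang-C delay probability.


a = λ/μ = 1.2235; ρ = a/5 = 0.2447
P₀ = 0.294059 (from M/M/c formula)
C(c,a) = [a^c/(c!(1−ρ))]·P₀ = [2.74115/(120·0.7553)]·0.294059
= 0.03024·0.294059 = 0.008893

Final: 0.008893


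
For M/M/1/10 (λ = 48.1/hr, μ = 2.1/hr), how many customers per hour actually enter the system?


ρ = 22.9048; P_K = (1−ρ)ρ^10/(1−ρ^11) = 0.956341
λ_eff = λ(1 − P_K) = 48.1·(1 − 0.956341) = 48.1·0.043659 = 2.1000 /hr

Final: 2.1000 /hr


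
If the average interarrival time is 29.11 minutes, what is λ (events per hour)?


λ = 1/(interarrival time) in consistent units.
1 hour = 60 min, so λ = 60/29.11 = 2.0611 per hour

Final: 2.0611 /hr


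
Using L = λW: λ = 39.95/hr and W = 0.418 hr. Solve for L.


L = λW = 39.95·0.418 = 16.6991

Final: 16.6991


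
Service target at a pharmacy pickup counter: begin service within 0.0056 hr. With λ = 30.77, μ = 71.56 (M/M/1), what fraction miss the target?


ρ = 30.77/71.56 = 0.4300
P(Wq > t) = ρ·e^{−(μ−λ)t} = 0.4300·e^{−0.2284}
= 0.4300·0.795787 = 0.342179

Final: 0.342179


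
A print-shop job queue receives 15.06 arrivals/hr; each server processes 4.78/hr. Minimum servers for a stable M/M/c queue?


Stability requires cμ > λ ⇔ c > λ/μ.
λ/μ = 15.06/4.78 = 3.1506
Minimum integer c = ⌊3.1506⌋ + 1 = 4
Check: 4·4.78 = 19.12 > 15.06, while 3·4.78 = 14.34 ≤ 15.06

Final: 4 servers


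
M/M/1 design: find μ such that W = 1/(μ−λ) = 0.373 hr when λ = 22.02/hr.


W = 1/(μ−λ) ⇒ μ − λ = 1/W = 1/0.373 = 2.6810
μ = λ + 1/W = 22.02 + 2.6810 = 24.7010 per hr

Final: 24.7010 /hr


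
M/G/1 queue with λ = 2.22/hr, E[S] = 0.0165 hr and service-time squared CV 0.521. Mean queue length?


ρ = λ·E[S] = 2.22·0.0165 = 0.03663
Lq = ρ²(1+C_s²)/(2(1−ρ)) = 0.001342·(1+0.521)/(2·0.9634)
= 0.001342·1.5210/1.9267 = 0.001059

Final: 0.001059


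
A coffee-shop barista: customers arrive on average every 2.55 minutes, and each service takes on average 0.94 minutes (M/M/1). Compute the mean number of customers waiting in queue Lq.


λ = 60/2.55 = 23.5294 /hr
μ = 60/0.94 = 63.8298 /hr
ρ = λ/μ = 23.5294/63.8298 = 0.3686
Lq = ρ²/(1−ρ) = 0.1359/0.6314 = 0.2152

Final: 0.2152


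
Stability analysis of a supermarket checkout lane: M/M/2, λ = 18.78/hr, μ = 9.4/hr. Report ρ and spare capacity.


Total capacity cμ = 2·9.4 = 18.80/hr
ρ = λ/(cμ) = 18.78/18.80 = 0.9989
Stable ⇔ ρ < 1: YES
Spare capacity = cμ − λ = 18.80 − 18.78 = 0.02/hr

Final: ρ = 0.9989; stable; margin = 0.02/hr


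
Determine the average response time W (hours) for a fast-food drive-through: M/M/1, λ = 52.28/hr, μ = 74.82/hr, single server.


W = 1/(μ−λ) = 1/(74.82 − 52.28) = 1/22.54 = 0.04437 hr

Final: 0.04437 hr


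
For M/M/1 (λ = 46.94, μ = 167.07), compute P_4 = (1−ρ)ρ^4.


ρ = 46.94/167.07 = 0.2810
P_n = (1−ρ)·ρ^n = (1 − 0.2810)·0.2810^4 = 0.7190·0.006231 = 0.004481

Final: 0.004481


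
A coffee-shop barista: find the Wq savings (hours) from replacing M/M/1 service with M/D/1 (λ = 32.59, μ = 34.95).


ρ = 32.59/34.95 = 0.9325
Wq(M/M/1) = ρ/(μ−λ) = 0.9325/2.36 = 0.39512 hr
Wq(M/D/1) = ρ/(2(μ−λ)) = 0.19756 hr
Savings = 0.39512 − 0.19756 = 0.19756 hr

Final: 0.19756 hr


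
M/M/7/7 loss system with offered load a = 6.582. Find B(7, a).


B(c,a) = (a^c/c!) / Σ_{k=0}^{c} a^k/k!
a^7/7! = 106.187797
Σ terms (k=0..7): 1.00000 + 6.58200 + 21.66136 + 47.52503 + 78.20243 + 102.94568 + 112.93142 + 106.18780 = 477.035720
B = 106.187797/477.035720 = 0.222599

Final: 0.222599


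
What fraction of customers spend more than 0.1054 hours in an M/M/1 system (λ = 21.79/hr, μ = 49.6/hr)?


W ~ Exponential(μ−λ) for M/M/1.
μ − λ = 49.6 − 21.79 = 27.8100
P(W > t) = e^{−(μ−λ)t} = e^{−2.9312} = 0.053334

Final: 0.053334


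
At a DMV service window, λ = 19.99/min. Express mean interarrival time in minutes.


Mean interarrival time = 1/λ = 1/19.99 minute = 0.05003 minute
In minutes: 0.05003 × 1 = 0.05003 min

Final: 0.05003 min


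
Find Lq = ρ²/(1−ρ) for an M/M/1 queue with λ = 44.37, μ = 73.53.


ρ = 44.37/73.53 = 0.6034
Lq = ρ²/(1−ρ) = 0.3641/0.3966 = 0.9182

Final: 0.9182


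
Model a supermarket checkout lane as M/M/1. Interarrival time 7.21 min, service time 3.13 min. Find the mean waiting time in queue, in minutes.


λ = 60/7.21 = 8.3218 /hr
μ = 60/3.13 = 19.1693 /hr
ρ = λ/μ = 8.3218/19.1693 = 0.4341
Wq = ρ/(μ−λ) = 0.4341/(19.1693−8.3218) = 0.04002 hr
In minutes: 0.04002·60 = 2.401 min

Final: 2.401 min


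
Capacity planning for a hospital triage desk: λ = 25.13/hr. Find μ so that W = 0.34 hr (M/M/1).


W = 1/(μ−λ) ⇒ μ − λ = 1/W = 1/0.34 = 2.9412
μ = λ + 1/W = 25.13 + 2.9412 = 28.0712 per hr

Final: 28.0712 /hr


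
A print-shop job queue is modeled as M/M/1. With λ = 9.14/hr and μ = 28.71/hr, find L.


ρ = λ/μ = 9.14/28.71 = 0.3184
L = ρ/(1−ρ) = 0.3184/(1 − 0.3184) = 0.3184/0.6816 = 0.4670

Final: 0.4670


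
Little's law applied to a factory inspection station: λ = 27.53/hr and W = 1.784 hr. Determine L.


L = λW = 27.53·1.784 = 49.1135

Final: 49.1135


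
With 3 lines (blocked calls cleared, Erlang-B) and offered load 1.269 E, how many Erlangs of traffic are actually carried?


B(3,1.269) = 0.099741 (Erlang-B)
Carried load = a(1 − B) = 1.269·(1 − 0.099741) = 1.269·0.900259 = 1.1424 E

Final: 1.1424 Erlangs


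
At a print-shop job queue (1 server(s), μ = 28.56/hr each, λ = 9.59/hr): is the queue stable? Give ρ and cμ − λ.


Total capacity cμ = 1·28.56 = 28.56/hr
ρ = λ/(cμ) = 9.59/28.56 = 0.3358
Stable ⇔ ρ < 1: YES
Spare capacity = cμ − λ = 28.56 − 9.59 = 18.97/hr

Final: ρ = 0.3358; stable; margin = 18.97/hr


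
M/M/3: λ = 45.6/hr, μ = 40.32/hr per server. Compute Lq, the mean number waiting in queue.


a = λ/μ = 1.1310; ρ = a/3 = 0.3770
P₀ = 0.316711
Lq = P₀·a^c·ρ / (c!·(1−ρ)²) = 0.316711·1.44655·0.3770/(6·0.38815)
= 0.07416

Final: 0.07416


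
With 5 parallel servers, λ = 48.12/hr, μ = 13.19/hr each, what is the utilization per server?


ρ = λ/(cμ) = 48.12/(5·13.19) = 48.12/65.95 = 0.7296

Final: 0.7296


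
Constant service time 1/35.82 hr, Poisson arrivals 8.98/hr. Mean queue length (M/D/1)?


ρ = 8.98/35.82 = 0.2507
M/D/1: Lq = ρ²/(2(1−ρ)) = 0.06285/(2·0.7493) = 0.04194

Final: 0.04194


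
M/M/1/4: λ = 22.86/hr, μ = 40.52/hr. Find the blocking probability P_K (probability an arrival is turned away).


ρ = λ/μ = 22.86/40.52 = 0.5642
P_K = (1−ρ)ρ^K/(1−ρ^(K+1)) = (0.4358·0.101304)/(1 − 0.057152)
= 0.044152/0.942848 = 0.046828

Final: 0.046828


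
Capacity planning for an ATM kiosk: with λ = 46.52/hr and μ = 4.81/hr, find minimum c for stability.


Stability requires cμ > λ ⇔ c > λ/μ.
λ/μ = 46.52/4.81 = 9.6715
Minimum integer c = ⌊9.6715⌋ + 1 = 10
Check: 10·4.81 = 48.10 > 46.52, while 9·4.81 = 43.29 ≤ 46.52

Final: 10 servers


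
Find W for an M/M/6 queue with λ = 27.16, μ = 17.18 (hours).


a = 1.5809; ρ = 0.2635; P₀ = 0.205717
Lq = P₀·a^c·ρ/(c!(1−ρ)²) = 0.002167
Wq = Lq/λ = 0.002167/27.16 = 0.00007977 hr
W = Wq + 1/μ = 0.00007977 + 0.05821 = 0.05829 hr

Final: 0.05829 hr


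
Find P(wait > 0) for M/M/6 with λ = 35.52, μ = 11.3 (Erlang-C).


a = λ/μ = 3.1434; ρ = a/6 = 0.5239
P₀ = 0.042195 (from M/M/c formula)
C(c,a) = [a^c/(c!(1−ρ))]·P₀ = [964.64403/(720·0.4761)]·0.042195
= 2.81404·0.042195 = 0.118739

Final: 0.118739


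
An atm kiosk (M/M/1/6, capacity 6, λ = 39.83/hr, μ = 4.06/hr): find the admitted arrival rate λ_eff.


ρ = 9.8103; P_K = (1−ρ)ρ^6/(1−ρ^7) = 0.898067
λ_eff = λ(1 − P_K) = 39.83·(1 − 0.898067) = 39.83·0.101933 = 4.0600 /hr

Final: 4.0600 /hr


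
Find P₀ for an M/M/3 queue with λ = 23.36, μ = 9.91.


a = λ/μ = 23.36/9.91 = 2.3572; ρ = a/c = 0.7857
Σ_{k=0}^{2} a^k/k! (terms k=0..2) = 1.00000 + 2.35721 + 2.77823 = 6.13545
Tail: a^3/(3!(1−ρ)) = 13.09778/(6·0.2143) = 10.18830
P₀ = 1/(6.13545 + 10.18830) = 1/16.32375 = 0.061260

Final: 0.061260


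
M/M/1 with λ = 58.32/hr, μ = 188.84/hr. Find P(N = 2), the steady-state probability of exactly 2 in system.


ρ = 58.32/188.84 = 0.3088
P_n = (1−ρ)·ρ^n = (1 − 0.3088)·0.3088^2 = 0.6912·0.095378 = 0.065922

Final: 0.065922


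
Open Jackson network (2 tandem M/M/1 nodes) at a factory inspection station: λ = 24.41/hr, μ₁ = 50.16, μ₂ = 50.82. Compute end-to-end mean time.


Each node sees arrival rate λ = 24.41/hr (tandem ⇒ throughput preserved).
W₁ = 1/(μ₁−λ) = 1/(50.16−24.41) = 0.03883 hr
W₂ = 1/(μ₂−λ) = 1/(50.82−24.41) = 0.03786 hr
W_total = W₁ + W₂ = 0.03883 + 0.03786 = 0.07670 hr

Final: 0.07670 hr


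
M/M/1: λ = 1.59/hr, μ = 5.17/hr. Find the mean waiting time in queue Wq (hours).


ρ = 1.59/5.17 = 0.3075
Wq = ρ/(μ−λ) = 0.3075/(5.17 − 1.59) = 0.3075/3.58 = 0.08591 hr

Final: 0.08591 hr


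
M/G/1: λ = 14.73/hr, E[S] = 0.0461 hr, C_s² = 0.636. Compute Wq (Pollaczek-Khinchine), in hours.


ρ = λ·E[S] = 14.73·0.0461 = 0.6791
E[S²] = E[S]²(1+C_s²) = 0.0461²·(1+0.636) = 0.003477
Wq = λ·E[S²]/(2(1−ρ)) = 14.73·0.003477/(2·0.3209) = 0.07979 hr

Final: 0.07979 hr


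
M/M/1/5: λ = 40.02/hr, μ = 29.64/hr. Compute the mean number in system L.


ρ = 40.02/29.64 = 1.3502
L = ρ[1 − (K+1)ρ^K + Kρ^(K+1)] / [(1−ρ)(1−ρ^(K+1))]
Numerator: 1.3502·(1 − 6·4.487396 + 5·6.058893) = 5.900505
Denominator: (-0.3502)·(-5.058893) = 1.771637
L = 5.900505/1.771637 = 3.3305

Final: 3.3305


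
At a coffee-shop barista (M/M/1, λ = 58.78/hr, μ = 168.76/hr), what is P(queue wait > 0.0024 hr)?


ρ = 58.78/168.76 = 0.3483
P(Wq > t) = ρ·e^{−(μ−λ)t} = 0.3483·e^{−0.2640}
= 0.3483·0.768010 = 0.267502

Final: 0.267502


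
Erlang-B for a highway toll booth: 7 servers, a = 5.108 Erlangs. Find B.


B(c,a) = (a^c/c!) / Σ_{k=0}^{c} a^k/k!
a^7/7! = 18.002204
Σ terms (k=0..7): 1.00000 + 5.10800 + 13.04583 + 22.21270 + 28.36562 + 28.97832 + 24.67021 + 18.00220 = 141.382890
B = 18.002204/141.382890 = 0.127329

Final: 0.127329


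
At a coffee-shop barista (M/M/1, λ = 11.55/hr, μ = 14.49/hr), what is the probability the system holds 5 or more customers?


ρ = 11.55/14.49 = 0.7971
P(N ≥ n) = ρ^n = 0.7971^5 = 0.321787

Final: 0.321787


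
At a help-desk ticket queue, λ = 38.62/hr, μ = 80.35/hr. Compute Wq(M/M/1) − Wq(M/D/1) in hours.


ρ = 38.62/80.35 = 0.4806
Wq(M/M/1) = ρ/(μ−λ) = 0.4806/41.73 = 0.01152 hr
Wq(M/D/1) = ρ/(2(μ−λ)) = 0.005759 hr
Savings = 0.01152 − 0.005759 = 0.005759 hr

Final: 0.005759 hr


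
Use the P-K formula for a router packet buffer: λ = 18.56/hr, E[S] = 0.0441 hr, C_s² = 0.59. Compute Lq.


ρ = λ·E[S] = 18.56·0.0441 = 0.8185
Lq = ρ²(1+C_s²)/(2(1−ρ)) = 0.6699·(1+0.59)/(2·0.1815)
= 0.6699·1.5900/0.3630 = 2.93436

Final: 2.93436


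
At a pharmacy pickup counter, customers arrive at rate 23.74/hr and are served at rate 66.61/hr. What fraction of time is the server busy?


ρ = λ/μ = 23.74/66.61 = 0.3564

Final: 0.3564


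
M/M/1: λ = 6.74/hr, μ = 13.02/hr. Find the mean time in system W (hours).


W = 1/(μ−λ) = 1/(13.02 − 6.74) = 1/6.28 = 0.1592 hr

Final: 0.1592 hr


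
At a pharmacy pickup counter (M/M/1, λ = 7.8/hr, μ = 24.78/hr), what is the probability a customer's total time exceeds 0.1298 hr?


W ~ Exponential(μ−λ) for M/M/1.
μ − λ = 24.78 − 7.8 = 16.9800
P(W > t) = e^{−(μ−λ)t} = e^{−2.2040} = 0.110360

Final: 0.110360


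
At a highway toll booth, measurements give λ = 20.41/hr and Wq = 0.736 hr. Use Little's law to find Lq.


Lq = λWq = 20.41·0.736 = 15.0218

Final: 15.0218


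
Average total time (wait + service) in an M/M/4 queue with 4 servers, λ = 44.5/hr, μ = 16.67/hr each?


a = 2.6695; ρ = 0.6674; P₀ = 0.059652
Lq = P₀·a^c·ρ/(c!(1−ρ)²) = 0.76128
Wq = Lq/λ = 0.76128/44.5 = 0.01711 hr
W = Wq + 1/μ = 0.01711 + 0.05999 = 0.07710 hr

Final: 0.07710 hr


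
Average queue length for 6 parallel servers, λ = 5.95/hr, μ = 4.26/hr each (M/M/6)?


a = λ/μ = 1.3967; ρ = a/6 = 0.2328
P₀ = 0.247369
Lq = P₀·a^c·ρ / (c!·(1−ρ)²) = 0.247369·7.42411·0.2328/(720·0.58862)
= 0.001009

Final: 0.001009


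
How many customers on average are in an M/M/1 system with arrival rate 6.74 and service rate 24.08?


ρ = λ/μ = 6.74/24.08 = 0.2799
L = ρ/(1−ρ) = 0.2799/(1 − 0.2799) = 0.2799/0.7201 = 0.3887

Final: 0.3887


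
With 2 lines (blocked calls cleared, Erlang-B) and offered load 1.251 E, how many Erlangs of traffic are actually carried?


B(2,1.251) = 0.257953 (Erlang-B)
Carried load = a(1 − B) = 1.251·(1 − 0.257953) = 1.251·0.742047 = 0.9283 E

Final: 0.9283 Erlangs


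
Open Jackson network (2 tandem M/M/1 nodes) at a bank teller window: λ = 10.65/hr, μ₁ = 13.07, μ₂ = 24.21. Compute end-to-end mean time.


Each node sees arrival rate λ = 10.65/hr (tandem ⇒ throughput preserved).
W₁ = 1/(μ₁−λ) = 1/(13.07−10.65) = 0.41322 hr
W₂ = 1/(μ₂−λ) = 1/(24.21−10.65) = 0.07375 hr
W_total = W₁ + W₂ = 0.41322 + 0.07375 = 0.48697 hr

Final: 0.48697 hr


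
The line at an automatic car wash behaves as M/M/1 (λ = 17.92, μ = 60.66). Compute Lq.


ρ = 17.92/60.66 = 0.2954
Lq = ρ²/(1−ρ) = 0.08727/0.7046 = 0.1239

Final: 0.1239


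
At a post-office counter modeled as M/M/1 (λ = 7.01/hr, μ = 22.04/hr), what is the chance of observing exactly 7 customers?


ρ = 7.01/22.04 = 0.3181
P_n = (1−ρ)·ρ^n = (1 − 0.3181)·0.3181^7 = 0.6819·0.0003293 = 0.0002245

Final: 0.0002245


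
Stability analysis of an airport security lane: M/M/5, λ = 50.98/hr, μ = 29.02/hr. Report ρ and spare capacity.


Total capacity cμ = 5·29.02 = 145.10/hr
ρ = λ/(cμ) = 50.98/145.10 = 0.3513
Stable ⇔ ρ < 1: YES
Spare capacity = cμ − λ = 145.10 − 50.98 = 94.12/hr

Final: ρ = 0.3513; stable; margin = 94.12/hr


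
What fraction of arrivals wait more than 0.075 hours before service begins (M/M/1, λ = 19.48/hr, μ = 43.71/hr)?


ρ = 19.48/43.71 = 0.4457
P(Wq > t) = ρ·e^{−(μ−λ)t} = 0.4457·e^{−1.8173}
= 0.4457·0.162472 = 0.072408

Final: 0.072408


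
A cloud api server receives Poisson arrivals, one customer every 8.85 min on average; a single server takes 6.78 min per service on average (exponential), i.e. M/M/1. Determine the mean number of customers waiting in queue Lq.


λ = 60/8.85 = 6.7797 /hr
μ = 60/6.78 = 8.8496 /hr
ρ = λ/μ = 6.7797/8.8496 = 0.7661
Lq = ρ²/(1−ρ) = 0.5869/0.2339 = 2.5093

Final: 2.5093


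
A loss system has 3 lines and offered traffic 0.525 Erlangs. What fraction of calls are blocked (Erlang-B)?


B(c,a) = (a^c/c!) / Σ_{k=0}^{c} a^k/k!
a^3/3! = 0.024117
Σ terms (k=0..3): 1.00000 + 0.52500 + 0.13781 + 0.02412 = 1.686930
B = 0.024117/1.686930 = 0.014296

Final: 0.014296


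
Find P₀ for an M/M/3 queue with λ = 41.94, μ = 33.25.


a = λ/μ = 41.94/33.25 = 1.2614; ρ = a/c = 0.4205
Σ_{k=0}^{2} a^k/k! (terms k=0..2) = 1.00000 + 1.26135 + 0.79551 = 3.05686
Tail: a^3/(3!(1−ρ)) = 2.00683/(6·0.5795) = 0.57712
P₀ = 1/(3.05686 + 0.57712) = 1/3.63398 = 0.275180

Final: 0.275180


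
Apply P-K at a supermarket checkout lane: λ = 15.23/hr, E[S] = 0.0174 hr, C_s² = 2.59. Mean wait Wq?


ρ = λ·E[S] = 15.23·0.0174 = 0.2650
E[S²] = E[S]²(1+C_s²) = 0.0174²·(1+2.59) = 0.001087
Wq = λ·E[S²]/(2(1−ρ)) = 15.23·0.001087/(2·0.7350) = 0.01126 hr

Final: 0.01126 hr


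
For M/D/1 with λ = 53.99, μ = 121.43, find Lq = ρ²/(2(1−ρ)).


ρ = 53.99/121.43 = 0.4446
M/D/1: Lq = ρ²/(2(1−ρ)) = 0.1977/(2·0.5554) = 0.17797

Final: 0.17797


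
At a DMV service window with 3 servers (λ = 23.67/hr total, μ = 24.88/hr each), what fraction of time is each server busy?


ρ = λ/(cμ) = 23.67/(3·24.88) = 23.67/74.64 = 0.3171

Final: 0.3171


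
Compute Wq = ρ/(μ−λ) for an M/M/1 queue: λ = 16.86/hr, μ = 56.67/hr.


ρ = 16.86/56.67 = 0.2975
Wq = ρ/(μ−λ) = 0.2975/(56.67 − 16.86) = 0.2975/39.81 = 0.007473 hr

Final: 0.007473 hr


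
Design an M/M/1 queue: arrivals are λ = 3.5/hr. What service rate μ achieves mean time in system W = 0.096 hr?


W = 1/(μ−λ) ⇒ μ − λ = 1/W = 1/0.096 = 10.4167
μ = λ + 1/W = 3.5 + 10.4167 = 13.9167 per hr

Final: 13.9167 /hr


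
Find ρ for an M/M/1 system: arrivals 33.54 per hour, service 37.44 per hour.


ρ = λ/μ = 33.54/37.44 = 0.8958

Final: 0.8958


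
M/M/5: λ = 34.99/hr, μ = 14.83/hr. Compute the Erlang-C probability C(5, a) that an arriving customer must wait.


a = λ/μ = 2.3594; ρ = a/5 = 0.4719
P₀ = 0.092792 (from M/M/c formula)
C(c,a) = [a^c/(c!(1−ρ))]·P₀ = [73.11626/(120·0.5281)]·0.092792
= 1.15372·0.092792 = 0.107056

Final: 0.107056


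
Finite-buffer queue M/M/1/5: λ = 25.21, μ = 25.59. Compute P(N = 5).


ρ = λ/μ = 25.21/25.59 = 0.9852
P_K = (1−ρ)ρ^K/(1−ρ^(K+1)) = (0.01485·0.927925)/(1 − 0.914146)
= 0.013779/0.085854 = 0.160496

Final: 0.160496


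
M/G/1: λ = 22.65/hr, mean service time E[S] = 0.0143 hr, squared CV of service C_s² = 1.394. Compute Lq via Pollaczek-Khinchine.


ρ = λ·E[S] = 22.65·0.0143 = 0.3239
Lq = ρ²(1+C_s²)/(2(1−ρ)) = 0.1049·(1+1.394)/(2·0.6761)
= 0.1049·2.3940/1.3522 = 0.18573

Final: 0.18573


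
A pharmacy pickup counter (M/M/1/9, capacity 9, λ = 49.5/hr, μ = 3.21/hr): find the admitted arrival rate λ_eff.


ρ = 15.4206; P_K = (1−ρ)ρ^9/(1−ρ^10) = 0.935152
λ_eff = λ(1 − P_K) = 49.5·(1 − 0.935152) = 49.5·0.064848 = 3.2100 /hr

Final: 3.2100 /hr


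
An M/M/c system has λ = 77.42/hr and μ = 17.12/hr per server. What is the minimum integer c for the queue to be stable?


Stability requires cμ > λ ⇔ c > λ/μ.
λ/μ = 77.42/17.12 = 4.5222
Minimum integer c = ⌊4.5222⌋ + 1 = 5
Check: 5·17.12 = 85.60 > 77.42, while 4·17.12 = 68.48 ≤ 77.42

Final: 5 servers


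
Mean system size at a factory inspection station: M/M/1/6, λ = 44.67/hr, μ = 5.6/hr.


ρ = 44.67/5.6 = 7.9768
L = ρ[1 − (K+1)ρ^K + Kρ^(K+1)] / [(1−ρ)(1−ρ^(K+1))]
Numerator: 7.9768·(1 − 7·257612.868092 + 6·2054922.646012) = 83965615.094707
Denominator: (-6.9768)·(-2054921.646012) = 14336747.983870
L = 83965615.094707/14336747.983870 = 5.8567

Final: 5.8567


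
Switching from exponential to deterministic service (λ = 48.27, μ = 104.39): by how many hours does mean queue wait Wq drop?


ρ = 48.27/104.39 = 0.4624
Wq(M/M/1) = ρ/(μ−λ) = 0.4624/56.12 = 0.008239 hr
Wq(M/D/1) = ρ/(2(μ−λ)) = 0.004120 hr
Savings = 0.008239 − 0.004120 = 0.004120 hr

Final: 0.004120 hr


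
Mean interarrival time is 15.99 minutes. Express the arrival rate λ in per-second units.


λ = 1/(interarrival time) in consistent units.
1 second = 0.0166667 min, so λ = 0.0166667/15.99 = 0.001042 per second

Final: 0.001042 /sec


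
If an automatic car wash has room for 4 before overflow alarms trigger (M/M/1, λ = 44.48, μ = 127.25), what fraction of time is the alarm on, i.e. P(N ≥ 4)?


ρ = 44.48/127.25 = 0.3495
P(N ≥ n) = ρ^n = 0.3495^4 = 0.014929

Final: 0.014929


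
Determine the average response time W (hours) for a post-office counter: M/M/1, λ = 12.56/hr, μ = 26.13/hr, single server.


W = 1/(μ−λ) = 1/(26.13 − 12.56) = 1/13.57 = 0.07369 hr

Final: 0.07369 hr


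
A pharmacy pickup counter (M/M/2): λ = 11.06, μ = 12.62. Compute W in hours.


a = 0.8764; ρ = 0.4382; P₀ = 0.390634
Lq = P₀·a^c·ρ/(c!(1−ρ)²) = 0.20827
Wq = Lq/λ = 0.20827/11.06 = 0.01883 hr
W = Wq + 1/μ = 0.01883 + 0.07924 = 0.09807 hr

Final: 0.09807 hr


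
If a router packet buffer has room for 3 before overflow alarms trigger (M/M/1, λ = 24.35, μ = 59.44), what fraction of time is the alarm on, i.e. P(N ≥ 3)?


ρ = 24.35/59.44 = 0.4097
P(N ≥ n) = ρ^n = 0.4097^3 = 0.068748

Final: 0.068748


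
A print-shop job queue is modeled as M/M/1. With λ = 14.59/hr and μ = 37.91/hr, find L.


ρ = λ/μ = 14.59/37.91 = 0.3849
L = ρ/(1−ρ) = 0.3849/(1 − 0.3849) = 0.3849/0.6151 = 0.6256

Final: 0.6256


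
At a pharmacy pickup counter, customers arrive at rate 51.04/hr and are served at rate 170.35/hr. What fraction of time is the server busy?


ρ = λ/μ = 51.04/170.35 = 0.2996

Final: 0.2996


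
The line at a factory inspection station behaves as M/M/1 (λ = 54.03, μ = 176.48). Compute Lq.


ρ = 54.03/176.48 = 0.3062
Lq = ρ²/(1−ρ) = 0.09373/0.6938 = 0.1351

Final: 0.1351


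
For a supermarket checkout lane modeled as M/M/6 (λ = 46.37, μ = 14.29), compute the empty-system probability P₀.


a = λ/μ = 46.37/14.29 = 3.2449; ρ = a/c = 0.5408
Σ_{k=0}^{5} a^k/k! (terms k=0..5) = 1.00000 + 3.24493 + 5.26477 + 5.69460 + 4.61964 + 2.99808 = 22.82202
Tail: a^6/(6!(1−ρ)) = 1167.42557/(720·0.4592) = 3.53114
P₀ = 1/(22.82202 + 3.53114) = 1/26.35316 = 0.037946

Final: 0.037946


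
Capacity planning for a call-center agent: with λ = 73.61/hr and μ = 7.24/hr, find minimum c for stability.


Stability requires cμ > λ ⇔ c > λ/μ.
λ/μ = 73.61/7.24 = 10.1671
Minimum integer c = ⌊10.1671⌋ + 1 = 11
Check: 11·7.24 = 79.64 > 73.61, while 10·7.24 = 72.40 ≤ 73.61

Final: 11 servers


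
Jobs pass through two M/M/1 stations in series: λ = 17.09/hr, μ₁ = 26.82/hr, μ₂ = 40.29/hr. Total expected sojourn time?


Each node sees arrival rate λ = 17.09/hr (tandem ⇒ throughput preserved).
W₁ = 1/(μ₁−λ) = 1/(26.82−17.09) = 0.10277 hr
W₂ = 1/(μ₂−λ) = 1/(40.29−17.09) = 0.04310 hr
W_total = W₁ + W₂ = 0.10277 + 0.04310 = 0.14588 hr

Final: 0.14588 hr


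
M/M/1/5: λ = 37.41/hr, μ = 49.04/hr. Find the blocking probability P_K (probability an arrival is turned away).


ρ = λ/μ = 37.41/49.04 = 0.7628
P_K = (1−ρ)ρ^K/(1−ρ^(K+1)) = (0.2372·0.258337)/(1 − 0.197071)
= 0.061265/0.802929 = 0.076302

Final: 0.076302


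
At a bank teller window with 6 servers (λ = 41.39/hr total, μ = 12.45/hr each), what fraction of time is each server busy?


ρ = λ/(cμ) = 41.39/(6·12.45) = 41.39/74.70 = 0.5541

Final: 0.5541


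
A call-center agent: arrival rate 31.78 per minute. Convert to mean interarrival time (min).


Mean interarrival time = 1/λ = 1/31.78 minute = 0.03147 minute
In minutes: 0.03147 × 1 = 0.03147 min

Final: 0.03147 min


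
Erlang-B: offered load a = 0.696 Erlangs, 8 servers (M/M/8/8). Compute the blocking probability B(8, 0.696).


B(c,a) = (a^c/c!) / Σ_{k=0}^{c} a^k/k!
a^8/8! = 0.000001366
Σ terms (k=0..8): 1.00000 + 0.69600 + 0.24221 + 0.05619 + 0.009777 + 0.001361 + 0.0001579 + 0.00001570 + 0.000001366 = 2.005714
B = 0.000001366/2.005714 = 0.0000006809

Final: 0.0000006809


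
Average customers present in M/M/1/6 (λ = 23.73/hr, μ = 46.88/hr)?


ρ = 23.73/46.88 = 0.5062
L = ρ[1 − (K+1)ρ^K + Kρ^(K+1)] / [(1−ρ)(1−ρ^(K+1))]
Numerator: 0.5062·(1 − 7·0.016821 + 6·0.008515) = 0.472443
Denominator: (0.4938)·(0.991485) = 0.489609
L = 0.472443/0.489609 = 0.9649

Final: 0.9649


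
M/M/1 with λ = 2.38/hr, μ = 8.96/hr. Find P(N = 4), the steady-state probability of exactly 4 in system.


ρ = 2.38/8.96 = 0.2656
P_n = (1−ρ)·ρ^n = (1 − 0.2656)·0.2656^4 = 0.7344·0.004978 = 0.003656

Final: 0.003656


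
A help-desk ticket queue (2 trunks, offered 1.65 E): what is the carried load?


B(2,1.65) = 0.339358 (Erlang-B)
Carried load = a(1 − B) = 1.65·(1 − 0.339358) = 1.65·0.660642 = 1.0901 E

Final: 1.0901 Erlangs


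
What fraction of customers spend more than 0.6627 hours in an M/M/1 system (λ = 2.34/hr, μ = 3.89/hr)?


W ~ Exponential(μ−λ) for M/M/1.
μ − λ = 3.89 − 2.34 = 1.5500
P(W > t) = e^{−(μ−λ)t} = e^{−1.0272} = 0.358013

Final: 0.358013


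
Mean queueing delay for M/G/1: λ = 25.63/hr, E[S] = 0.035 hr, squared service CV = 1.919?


ρ = λ·E[S] = 25.63·0.035 = 0.8971
E[S²] = E[S]²(1+C_s²) = 0.035²·(1+1.919) = 0.003576
Wq = λ·E[S²]/(2(1−ρ)) = 25.63·0.003576/(2·0.1029) = 0.44510 hr

Final: 0.44510 hr


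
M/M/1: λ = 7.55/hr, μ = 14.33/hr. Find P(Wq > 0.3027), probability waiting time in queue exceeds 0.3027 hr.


ρ = 7.55/14.33 = 0.5269
P(Wq > t) = ρ·e^{−(μ−λ)t} = 0.5269·e^{−2.0523}
= 0.5269·0.128438 = 0.067670

Final: 0.067670


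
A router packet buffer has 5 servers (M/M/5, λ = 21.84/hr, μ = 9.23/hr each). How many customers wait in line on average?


a = λ/μ = 2.3662; ρ = a/5 = 0.4732
P₀ = 0.092138
Lq = P₀·a^c·ρ / (c!·(1−ρ)²) = 0.092138·74.17451·0.4732/(120·0.27748)
= 0.09713

Final: 0.09713


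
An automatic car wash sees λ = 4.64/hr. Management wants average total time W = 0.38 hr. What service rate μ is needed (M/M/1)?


W = 1/(μ−λ) ⇒ μ − λ = 1/W = 1/0.38 = 2.6316
μ = λ + 1/W = 4.64 + 2.6316 = 7.2716 per hr

Final: 7.2716 /hr


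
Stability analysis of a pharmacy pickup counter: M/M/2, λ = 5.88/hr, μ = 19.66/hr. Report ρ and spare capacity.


Total capacity cμ = 2·19.66 = 39.32/hr
ρ = λ/(cμ) = 5.88/39.32 = 0.1495
Stable ⇔ ρ < 1: YES
Spare capacity = cμ − λ = 39.32 − 5.88 = 33.44/hr

Final: ρ = 0.1495; stable; margin = 33.44/hr


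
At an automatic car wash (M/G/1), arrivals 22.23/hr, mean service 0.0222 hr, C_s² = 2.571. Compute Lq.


ρ = λ·E[S] = 22.23·0.0222 = 0.4935
Lq = ρ²(1+C_s²)/(2(1−ρ)) = 0.2435·(1+2.571)/(2·0.5065)
= 0.2435·3.5710/1.0130 = 0.85856

Final: 0.85856


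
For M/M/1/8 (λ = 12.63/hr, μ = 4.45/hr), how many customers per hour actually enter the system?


ρ = 2.8382; P_K = (1−ρ)ρ^8/(1−ρ^9) = 0.647718
λ_eff = λ(1 − P_K) = 12.63·(1 − 0.647718) = 12.63·0.352282 = 4.4493 /hr

Final: 4.4493 /hr


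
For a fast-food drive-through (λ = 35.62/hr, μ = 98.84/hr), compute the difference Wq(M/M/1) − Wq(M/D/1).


ρ = 35.62/98.84 = 0.3604
Wq(M/M/1) = ρ/(μ−λ) = 0.3604/63.22 = 0.005700 hr
Wq(M/D/1) = ρ/(2(μ−λ)) = 0.002850 hr
Savings = 0.005700 − 0.002850 = 0.002850 hr

Final: 0.002850 hr


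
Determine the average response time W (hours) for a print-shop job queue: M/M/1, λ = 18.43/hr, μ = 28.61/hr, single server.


W = 1/(μ−λ) = 1/(28.61 − 18.43) = 1/10.18 = 0.09823 hr

Final: 0.09823 hr


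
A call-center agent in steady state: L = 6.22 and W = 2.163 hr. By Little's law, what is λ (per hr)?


λ = L/W = 6.22/2.163 = 2.8756 /hr

Final: 2.8756 /hr


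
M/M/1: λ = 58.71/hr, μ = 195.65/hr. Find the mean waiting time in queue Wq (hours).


ρ = 58.71/195.65 = 0.3001
Wq = ρ/(μ−λ) = 0.3001/(195.65 − 58.71) = 0.3001/136.94 = 0.002191 hr

Final: 0.002191 hr


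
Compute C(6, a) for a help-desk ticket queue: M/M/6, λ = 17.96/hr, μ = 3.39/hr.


a = λ/μ = 5.2979; ρ = a/6 = 0.8830
P₀ = 0.002665 (from M/M/c formula)
C(c,a) = [a^c/(c!(1−ρ))]·P₀ = [22112.59974/(720·0.1170)]·0.002665
= 262.47098·0.002665 = 0.699560

Final: 0.699560


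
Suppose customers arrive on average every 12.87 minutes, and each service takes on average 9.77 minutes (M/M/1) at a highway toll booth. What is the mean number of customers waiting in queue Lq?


λ = 60/12.87 = 4.6620 /hr
μ = 60/9.77 = 6.1412 /hr
ρ = λ/μ = 4.6620/6.1412 = 0.7591
Lq = ρ²/(1−ρ) = 0.5763/0.2409 = 2.3925

Final: 2.3925


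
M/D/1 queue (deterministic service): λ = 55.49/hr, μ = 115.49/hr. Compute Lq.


ρ = 55.49/115.49 = 0.4805
M/D/1: Lq = ρ²/(2(1−ρ)) = 0.2309/(2·0.5195) = 0.22218

Final: 0.22218


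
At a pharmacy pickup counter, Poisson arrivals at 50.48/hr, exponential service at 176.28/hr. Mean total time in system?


W = 1/(μ−λ) = 1/(176.28 − 50.48) = 1/125.80 = 0.007949 hr

Final: 0.007949 hr


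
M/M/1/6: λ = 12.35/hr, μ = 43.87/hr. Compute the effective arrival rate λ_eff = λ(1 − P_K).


ρ = 0.2815; P_K = (1−ρ)ρ^6/(1−ρ^7) = 0.0003577
λ_eff = λ(1 − P_K) = 12.35·(1 − 0.0003577) = 12.35·0.999642 = 12.3456 /hr

Final: 12.3456 /hr


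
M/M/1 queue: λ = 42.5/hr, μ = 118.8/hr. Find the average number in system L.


ρ = λ/μ = 42.5/118.8 = 0.3577
L = ρ/(1−ρ) = 0.3577/(1 − 0.3577) = 0.3577/0.6423 = 0.5570

Final: 0.5570


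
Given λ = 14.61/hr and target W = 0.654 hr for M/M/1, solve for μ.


W = 1/(μ−λ) ⇒ μ − λ = 1/W = 1/0.654 = 1.5291
μ = λ + 1/W = 14.61 + 1.5291 = 16.1391 per hr

Final: 16.1391 /hr


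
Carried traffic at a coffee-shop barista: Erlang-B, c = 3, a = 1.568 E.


B(3,1.568) = 0.144717 (Erlang-B)
Carried load = a(1 − B) = 1.568·(1 − 0.144717) = 1.568·0.855283 = 1.3411 E

Final: 1.3411 Erlangs


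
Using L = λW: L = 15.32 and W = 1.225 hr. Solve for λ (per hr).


λ = L/W = 15.32/1.225 = 12.5061 /hr

Final: 12.5061 /hr


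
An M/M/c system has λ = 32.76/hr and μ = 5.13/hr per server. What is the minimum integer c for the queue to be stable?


Stability requires cμ > λ ⇔ c > λ/μ.
λ/μ = 32.76/5.13 = 6.3860
Minimum integer c = ⌊6.3860⌋ + 1 = 7
Check: 7·5.13 = 35.91 > 32.76, while 6·5.13 = 30.78 ≤ 32.76

Final: 7 servers
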